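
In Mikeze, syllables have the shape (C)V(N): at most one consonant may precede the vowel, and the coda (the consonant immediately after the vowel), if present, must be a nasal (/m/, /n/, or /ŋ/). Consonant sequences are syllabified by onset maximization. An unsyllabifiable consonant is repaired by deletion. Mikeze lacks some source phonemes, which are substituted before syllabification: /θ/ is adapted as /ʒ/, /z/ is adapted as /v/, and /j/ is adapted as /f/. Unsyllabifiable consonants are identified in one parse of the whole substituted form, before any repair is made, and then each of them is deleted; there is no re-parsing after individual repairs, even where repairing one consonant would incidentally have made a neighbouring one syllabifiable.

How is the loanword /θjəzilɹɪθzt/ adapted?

fəviɹɪ

Substitution: /θ/ → /ʒ/, /j/ → /f/, /z/ → /v/, giving /ʒfəvilɹɪʒvt/.
Syllabifying with onset maximization leaves /ʒ/, /l/, /ʒ/, /v/, /t/ stranded (only a nasal (/m/, /n/, or /ŋ/) is licensed in coda position; onsets are limited to one consonant).
Each unlicensed consonant is deleted: /ʒ/, /l/, /ʒ/, /v/, /t/.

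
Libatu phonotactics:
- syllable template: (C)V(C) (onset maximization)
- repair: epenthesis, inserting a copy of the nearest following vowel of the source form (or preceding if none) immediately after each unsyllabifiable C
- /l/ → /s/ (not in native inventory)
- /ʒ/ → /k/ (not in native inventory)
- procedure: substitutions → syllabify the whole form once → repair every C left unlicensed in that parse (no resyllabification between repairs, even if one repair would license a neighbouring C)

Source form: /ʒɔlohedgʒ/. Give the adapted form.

Substitution: /ʒ/ → /k/, /l/ → /s/, giving /kɔsohedgk/.
Under (C)V(C), the unsyllabifiable consonants are /g/, /k/ (at most one coda consonant is licensed; onsets are limited to one consonant).
Each unlicensed consonant becomes the onset of a new syllable: /g/ → /ge/, /k/ → /ke/.

kɔsohedgeke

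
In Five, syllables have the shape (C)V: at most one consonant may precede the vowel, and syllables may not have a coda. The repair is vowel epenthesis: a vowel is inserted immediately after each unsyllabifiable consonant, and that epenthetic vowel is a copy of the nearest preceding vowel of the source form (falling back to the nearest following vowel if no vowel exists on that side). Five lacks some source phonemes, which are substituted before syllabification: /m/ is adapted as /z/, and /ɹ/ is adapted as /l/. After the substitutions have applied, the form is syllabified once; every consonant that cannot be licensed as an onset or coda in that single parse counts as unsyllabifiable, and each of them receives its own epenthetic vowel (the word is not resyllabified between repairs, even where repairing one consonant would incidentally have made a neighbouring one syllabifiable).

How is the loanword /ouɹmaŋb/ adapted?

Substitution: /ɹ/ → /l/, /m/ → /z/, giving /oulzaŋb/.
The consonants /l/, /ŋ/, /b/ cannot be parsed into a legal (C)V syllable (no codas are permitted; onsets are limited to one consonant).
Inserting the epenthetic vowel yields /l/ → /lu/, /ŋ/ → /ŋa/, /b/ → /ba/.

ouluzaŋaba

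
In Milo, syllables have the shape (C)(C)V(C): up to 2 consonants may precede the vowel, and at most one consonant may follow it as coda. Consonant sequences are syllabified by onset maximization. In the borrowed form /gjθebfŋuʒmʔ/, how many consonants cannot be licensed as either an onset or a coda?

3

The consonants /g/, /m/, /ʔ/ cannot be parsed into a legal (C)(C)V(C) syllable (at most one coda consonant is licensed; onsets may contain at most 2 consonants).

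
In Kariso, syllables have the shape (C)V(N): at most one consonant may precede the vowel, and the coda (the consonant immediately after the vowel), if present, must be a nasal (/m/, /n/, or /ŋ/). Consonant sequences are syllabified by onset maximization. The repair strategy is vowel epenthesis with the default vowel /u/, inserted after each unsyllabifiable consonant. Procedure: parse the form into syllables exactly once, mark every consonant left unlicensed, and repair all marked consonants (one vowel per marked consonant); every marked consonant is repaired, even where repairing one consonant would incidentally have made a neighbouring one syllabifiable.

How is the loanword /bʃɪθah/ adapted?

buʃɪθahu

Under (C)V(N), the unsyllabifiable consonants are /b/, /h/ (only a nasal (/m/, /n/, or /ŋ/) is licensed in coda position; onsets are limited to one consonant).
Each unlicensed consonant becomes the onset of a new syllable: /b/ → /bu/, /h/ → /hu/.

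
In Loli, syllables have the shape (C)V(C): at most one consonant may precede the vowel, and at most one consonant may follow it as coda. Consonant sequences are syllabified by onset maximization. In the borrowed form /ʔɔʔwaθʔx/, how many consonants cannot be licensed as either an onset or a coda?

The consonants /ʔ/, /x/ cannot be parsed into a legal (C)V(C) syllable (at most one coda consonant is licensed; onsets are limited to one consonant).

2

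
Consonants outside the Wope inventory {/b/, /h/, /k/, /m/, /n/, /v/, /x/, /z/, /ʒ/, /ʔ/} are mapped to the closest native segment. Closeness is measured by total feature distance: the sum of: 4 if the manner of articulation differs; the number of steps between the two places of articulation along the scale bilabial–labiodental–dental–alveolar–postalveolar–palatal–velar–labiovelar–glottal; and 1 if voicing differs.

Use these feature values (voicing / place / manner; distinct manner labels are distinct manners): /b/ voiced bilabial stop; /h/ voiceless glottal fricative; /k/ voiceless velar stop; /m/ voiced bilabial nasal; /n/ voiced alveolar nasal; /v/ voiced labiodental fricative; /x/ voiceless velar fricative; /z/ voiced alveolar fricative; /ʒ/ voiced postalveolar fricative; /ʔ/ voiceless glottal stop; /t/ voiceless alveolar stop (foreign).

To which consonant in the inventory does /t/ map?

/k/ is closest: same manner (stop), place distance 3 (alveolar→velar), same voicing; total 3. Next closest is /b/ at distance 4.

k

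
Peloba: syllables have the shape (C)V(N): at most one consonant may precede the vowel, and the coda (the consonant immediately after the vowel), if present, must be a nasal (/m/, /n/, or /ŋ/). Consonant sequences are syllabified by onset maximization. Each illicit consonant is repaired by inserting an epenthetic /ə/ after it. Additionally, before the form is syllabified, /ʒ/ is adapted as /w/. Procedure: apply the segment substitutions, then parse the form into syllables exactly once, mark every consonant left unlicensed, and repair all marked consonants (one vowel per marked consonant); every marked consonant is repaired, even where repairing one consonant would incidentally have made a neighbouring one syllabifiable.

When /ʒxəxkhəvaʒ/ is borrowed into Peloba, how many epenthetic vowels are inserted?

After substitution the input is /wxəxkhəvaw/.
The unsyllabifiable consonants are /w/, /x/, /k/, /w/; each receives one epenthetic vowel.

4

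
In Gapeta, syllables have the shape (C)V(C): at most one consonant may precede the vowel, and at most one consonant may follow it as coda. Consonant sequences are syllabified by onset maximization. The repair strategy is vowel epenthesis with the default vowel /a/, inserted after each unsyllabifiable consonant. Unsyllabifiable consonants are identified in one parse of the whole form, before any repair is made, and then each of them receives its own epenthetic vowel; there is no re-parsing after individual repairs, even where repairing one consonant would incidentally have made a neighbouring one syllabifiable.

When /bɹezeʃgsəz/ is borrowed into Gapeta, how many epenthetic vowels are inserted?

The unsyllabifiable consonants are /b/, /g/; each receives one epenthetic vowel.

2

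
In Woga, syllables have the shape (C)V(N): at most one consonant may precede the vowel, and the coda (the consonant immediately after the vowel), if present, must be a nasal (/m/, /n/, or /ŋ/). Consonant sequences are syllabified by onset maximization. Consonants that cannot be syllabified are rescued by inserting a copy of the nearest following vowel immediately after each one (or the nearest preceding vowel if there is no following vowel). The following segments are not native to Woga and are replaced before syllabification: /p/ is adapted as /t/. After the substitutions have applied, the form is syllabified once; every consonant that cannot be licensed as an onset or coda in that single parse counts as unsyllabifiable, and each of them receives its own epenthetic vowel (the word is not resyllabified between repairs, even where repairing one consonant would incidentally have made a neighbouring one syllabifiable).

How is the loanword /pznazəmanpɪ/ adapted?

tazanazəmantɪ

Substitution: /p/ → /t/, giving /tznazəmantɪ/.
The consonants /t/, /z/ cannot be parsed into a legal (C)V(N) syllable (only a nasal (/m/, /n/, or /ŋ/) is licensed in coda position; onsets are limited to one consonant).
Inserting the epenthetic vowel yields /t/ → /ta/, /z/ → /za/.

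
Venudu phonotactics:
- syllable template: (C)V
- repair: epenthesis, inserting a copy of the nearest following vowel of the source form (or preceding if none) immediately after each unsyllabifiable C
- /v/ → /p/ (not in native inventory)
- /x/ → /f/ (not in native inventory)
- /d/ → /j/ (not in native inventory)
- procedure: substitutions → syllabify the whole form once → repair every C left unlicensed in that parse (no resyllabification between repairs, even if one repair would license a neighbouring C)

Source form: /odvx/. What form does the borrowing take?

Substitution: /d/ → /j/, /v/ → /p/, /x/ → /f/, giving /ojpf/.
Syllabifying with onset maximization leaves /j/, /p/, /f/ stranded (no codas are permitted; onsets are limited to one consonant).
Inserting the epenthetic vowel yields /j/ → /jo/, /p/ → /po/, /f/ → /fo/.

ojopofo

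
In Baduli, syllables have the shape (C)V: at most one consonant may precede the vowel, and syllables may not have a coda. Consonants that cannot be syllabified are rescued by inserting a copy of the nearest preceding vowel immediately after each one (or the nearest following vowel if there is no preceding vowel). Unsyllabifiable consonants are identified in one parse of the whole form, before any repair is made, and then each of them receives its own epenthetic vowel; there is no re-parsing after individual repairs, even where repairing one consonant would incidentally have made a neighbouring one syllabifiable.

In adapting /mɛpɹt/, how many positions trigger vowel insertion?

The unsyllabifiable consonants are /p/, /ɹ/, /t/; each receives one epenthetic vowel.

3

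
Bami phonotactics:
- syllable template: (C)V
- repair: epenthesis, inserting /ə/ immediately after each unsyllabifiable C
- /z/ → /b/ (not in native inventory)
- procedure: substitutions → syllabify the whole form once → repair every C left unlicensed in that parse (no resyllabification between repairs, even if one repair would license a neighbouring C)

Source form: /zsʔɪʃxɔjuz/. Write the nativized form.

bəsəʔɪʃəxɔjubə

Substitution: /z/ → /b/, giving /bsʔɪʃxɔjub/.
Under (C)V, the unsyllabifiable consonants are /b/, /s/, /ʃ/, /b/ (no codas are permitted; onsets are limited to one consonant).
Inserting the epenthetic vowel yields /b/ → /bə/, /s/ → /sə/, /ʃ/ → /ʃə/, /b/ → /bə/.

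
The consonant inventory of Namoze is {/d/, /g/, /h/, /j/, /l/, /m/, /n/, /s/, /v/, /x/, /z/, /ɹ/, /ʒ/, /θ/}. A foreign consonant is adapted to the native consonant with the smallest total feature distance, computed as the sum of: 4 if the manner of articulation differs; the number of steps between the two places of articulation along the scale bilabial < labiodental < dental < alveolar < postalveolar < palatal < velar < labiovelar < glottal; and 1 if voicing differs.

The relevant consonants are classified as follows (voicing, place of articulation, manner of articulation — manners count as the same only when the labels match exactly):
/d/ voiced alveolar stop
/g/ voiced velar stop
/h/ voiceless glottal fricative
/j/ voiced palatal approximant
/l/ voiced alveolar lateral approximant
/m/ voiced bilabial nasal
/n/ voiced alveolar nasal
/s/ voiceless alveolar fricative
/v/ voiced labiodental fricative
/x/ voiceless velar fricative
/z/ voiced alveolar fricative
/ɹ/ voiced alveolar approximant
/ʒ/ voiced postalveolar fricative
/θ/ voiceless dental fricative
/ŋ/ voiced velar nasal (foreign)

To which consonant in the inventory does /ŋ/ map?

n

/n/ is closest: same manner (nasal), place distance 3 (velar→alveolar), same voicing; total 3. Next closest is /g/ at distance 4.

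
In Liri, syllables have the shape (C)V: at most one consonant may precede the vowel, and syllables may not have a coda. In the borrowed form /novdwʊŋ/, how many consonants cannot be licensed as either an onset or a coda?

Under (C)V, the unsyllabifiable consonants are /v/, /d/, /ŋ/ (no codas are permitted; onsets are limited to one consonant).

3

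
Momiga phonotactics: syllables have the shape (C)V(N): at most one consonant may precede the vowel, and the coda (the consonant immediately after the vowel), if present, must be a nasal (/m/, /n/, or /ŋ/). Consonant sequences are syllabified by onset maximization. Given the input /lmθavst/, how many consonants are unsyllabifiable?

The consonants /l/, /m/, /v/, /s/, /t/ cannot be parsed into a legal (C)V(N) syllable (only a nasal (/m/, /n/, or /ŋ/) is licensed in coda position; onsets are limited to one consonant).

5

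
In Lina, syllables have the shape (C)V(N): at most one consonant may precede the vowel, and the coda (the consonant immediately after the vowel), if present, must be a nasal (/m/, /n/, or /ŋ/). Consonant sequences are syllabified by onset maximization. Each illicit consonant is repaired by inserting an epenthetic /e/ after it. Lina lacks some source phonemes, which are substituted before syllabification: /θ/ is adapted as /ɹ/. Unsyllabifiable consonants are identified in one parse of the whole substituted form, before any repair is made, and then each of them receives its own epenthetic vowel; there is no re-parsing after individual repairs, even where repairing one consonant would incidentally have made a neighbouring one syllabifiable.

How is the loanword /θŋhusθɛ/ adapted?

ɹeŋehuseɹɛ

Substitution: /θ/ → /ɹ/, giving /ɹŋhusɹɛ/.
The consonants /ɹ/, /ŋ/, /s/ cannot be parsed into a legal (C)V(N) syllable (only a nasal (/m/, /n/, or /ŋ/) is licensed in coda position; onsets are limited to one consonant).
Inserting the epenthetic vowel yields /ɹ/ → /ɹe/, /ŋ/ → /ŋe/, /s/ → /se/.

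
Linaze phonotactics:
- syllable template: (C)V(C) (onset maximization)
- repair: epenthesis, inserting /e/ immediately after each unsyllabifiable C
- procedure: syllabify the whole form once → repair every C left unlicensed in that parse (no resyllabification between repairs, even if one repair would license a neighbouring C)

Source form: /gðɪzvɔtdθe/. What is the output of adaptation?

Syllabifying with onset maximization leaves /g/, /d/ stranded (at most one coda consonant is licensed; onsets are limited to one consonant).
Epenthesis after each stranded consonant: /g/ → /ge/, /d/ → /de/.

geðɪzvɔtdeθe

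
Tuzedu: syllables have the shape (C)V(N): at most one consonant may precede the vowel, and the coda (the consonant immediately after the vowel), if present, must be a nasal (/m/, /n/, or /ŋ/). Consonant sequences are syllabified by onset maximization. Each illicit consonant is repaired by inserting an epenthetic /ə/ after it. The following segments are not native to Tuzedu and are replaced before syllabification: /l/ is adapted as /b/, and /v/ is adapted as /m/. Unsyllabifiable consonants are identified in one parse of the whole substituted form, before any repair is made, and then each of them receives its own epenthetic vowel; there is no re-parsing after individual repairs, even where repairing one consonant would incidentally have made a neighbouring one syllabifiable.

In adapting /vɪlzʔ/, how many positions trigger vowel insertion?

3

After substitution the input is /mɪbzʔ/.
The unsyllabifiable consonants are /b/, /z/, /ʔ/; each receives one epenthetic vowel.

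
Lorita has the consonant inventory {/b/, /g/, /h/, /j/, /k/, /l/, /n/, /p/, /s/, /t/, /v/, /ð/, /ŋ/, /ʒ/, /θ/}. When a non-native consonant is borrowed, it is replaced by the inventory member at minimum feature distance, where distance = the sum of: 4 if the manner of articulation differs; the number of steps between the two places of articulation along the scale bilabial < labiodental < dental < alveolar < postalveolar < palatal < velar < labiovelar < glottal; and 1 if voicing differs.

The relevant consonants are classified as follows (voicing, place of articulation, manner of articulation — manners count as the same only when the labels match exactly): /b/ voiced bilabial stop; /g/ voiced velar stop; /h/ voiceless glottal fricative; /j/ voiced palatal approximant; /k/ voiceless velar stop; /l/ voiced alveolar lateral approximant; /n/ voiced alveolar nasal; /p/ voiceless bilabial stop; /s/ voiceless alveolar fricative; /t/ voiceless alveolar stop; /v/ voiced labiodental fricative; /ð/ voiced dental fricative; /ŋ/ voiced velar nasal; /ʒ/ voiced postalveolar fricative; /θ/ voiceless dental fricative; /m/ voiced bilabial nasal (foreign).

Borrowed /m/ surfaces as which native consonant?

/n/ is closest: same manner (nasal), place distance 3 (bilabial→alveolar), same voicing; total 3. Next closest is /b/ at distance 4.

n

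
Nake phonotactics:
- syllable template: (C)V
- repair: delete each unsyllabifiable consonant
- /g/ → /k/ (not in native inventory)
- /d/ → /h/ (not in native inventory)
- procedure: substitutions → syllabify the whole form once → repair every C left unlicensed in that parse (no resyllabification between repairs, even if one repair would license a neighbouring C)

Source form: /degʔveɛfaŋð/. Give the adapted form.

heveɛfa

Substitution: /d/ → /h/, /g/ → /k/, giving /hekʔveɛfaŋð/.
The consonants /k/, /ʔ/, /ŋ/, /ð/ cannot be parsed into a legal (C)V syllable (no codas are permitted; onsets are limited to one consonant).
Deletion applies to /k/, /ʔ/, /ŋ/, /ð/.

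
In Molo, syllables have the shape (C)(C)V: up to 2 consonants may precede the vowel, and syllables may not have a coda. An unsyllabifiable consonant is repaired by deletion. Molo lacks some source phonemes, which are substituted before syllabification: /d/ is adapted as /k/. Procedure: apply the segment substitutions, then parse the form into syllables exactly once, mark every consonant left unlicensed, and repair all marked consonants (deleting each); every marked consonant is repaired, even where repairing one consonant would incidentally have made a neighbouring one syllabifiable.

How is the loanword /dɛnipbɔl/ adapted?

Substitution: /d/ → /k/, giving /kɛnipbɔl/.
Syllabifying with onset maximization leaves /l/ stranded (no codas are permitted; onsets may contain at most 2 consonants).
Deletion applies to /l/.

kɛnipbɔ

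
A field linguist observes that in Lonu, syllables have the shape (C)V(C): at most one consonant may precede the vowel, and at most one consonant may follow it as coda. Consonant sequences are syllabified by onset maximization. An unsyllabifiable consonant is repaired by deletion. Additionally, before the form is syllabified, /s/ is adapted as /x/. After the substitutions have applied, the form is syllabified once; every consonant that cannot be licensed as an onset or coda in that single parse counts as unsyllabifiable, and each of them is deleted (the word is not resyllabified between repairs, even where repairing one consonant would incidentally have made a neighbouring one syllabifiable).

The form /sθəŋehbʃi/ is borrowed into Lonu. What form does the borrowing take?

θəŋehʃi

Substitution: /s/ → /x/, giving /xθəŋehbʃi/.
Syllabifying with onset maximization leaves /x/, /b/ stranded (at most one coda consonant is licensed; onsets are limited to one consonant).
Deleting the stranded consonants removes /x/, /b/.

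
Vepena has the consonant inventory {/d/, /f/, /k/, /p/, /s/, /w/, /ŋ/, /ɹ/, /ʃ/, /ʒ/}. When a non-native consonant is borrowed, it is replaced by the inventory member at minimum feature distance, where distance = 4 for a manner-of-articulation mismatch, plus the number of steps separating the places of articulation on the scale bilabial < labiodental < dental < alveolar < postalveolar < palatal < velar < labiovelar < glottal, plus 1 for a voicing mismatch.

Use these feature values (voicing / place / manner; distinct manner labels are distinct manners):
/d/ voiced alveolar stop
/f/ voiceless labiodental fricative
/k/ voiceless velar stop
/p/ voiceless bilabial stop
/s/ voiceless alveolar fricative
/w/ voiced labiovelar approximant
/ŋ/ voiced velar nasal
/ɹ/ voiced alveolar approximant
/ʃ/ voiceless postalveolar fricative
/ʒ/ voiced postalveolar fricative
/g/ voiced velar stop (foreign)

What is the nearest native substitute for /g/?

k

/k/ is closest: same manner (stop), place distance 0 (velar→velar), voicing differs (+1); total 1. Next closest is /d/ at distance 3.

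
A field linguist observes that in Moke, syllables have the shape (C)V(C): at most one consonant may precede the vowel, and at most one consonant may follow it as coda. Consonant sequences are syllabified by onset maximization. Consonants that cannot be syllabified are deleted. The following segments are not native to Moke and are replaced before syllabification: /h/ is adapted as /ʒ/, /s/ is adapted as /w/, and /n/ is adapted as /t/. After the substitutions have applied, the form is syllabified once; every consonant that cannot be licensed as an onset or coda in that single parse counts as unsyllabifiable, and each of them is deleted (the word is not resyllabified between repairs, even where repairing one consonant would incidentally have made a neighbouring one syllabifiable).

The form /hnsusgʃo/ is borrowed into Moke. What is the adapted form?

Substitution: /h/ → /ʒ/, /n/ → /t/, /s/ → /w/, giving /ʒtwuwgʃo/.
Syllabifying with onset maximization leaves /ʒ/, /t/, /g/ stranded (at most one coda consonant is licensed; onsets are limited to one consonant).
Deletion applies to /ʒ/, /t/, /g/.

wuwʃo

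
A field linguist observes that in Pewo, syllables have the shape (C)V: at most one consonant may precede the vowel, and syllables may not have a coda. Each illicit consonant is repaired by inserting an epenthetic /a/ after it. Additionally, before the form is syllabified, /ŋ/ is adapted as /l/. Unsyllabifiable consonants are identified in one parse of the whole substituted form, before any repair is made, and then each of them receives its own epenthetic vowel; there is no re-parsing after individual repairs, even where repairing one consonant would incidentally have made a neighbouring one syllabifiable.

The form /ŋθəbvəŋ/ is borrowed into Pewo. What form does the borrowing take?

Substitution: /ŋ/ → /l/, giving /lθəbvəl/.
Under (C)V, the unsyllabifiable consonants are /l/, /b/, /l/ (no codas are permitted; onsets are limited to one consonant).
Epenthesis after each stranded consonant: /l/ → /la/, /b/ → /ba/, /l/ → /la/.

laθəbavəla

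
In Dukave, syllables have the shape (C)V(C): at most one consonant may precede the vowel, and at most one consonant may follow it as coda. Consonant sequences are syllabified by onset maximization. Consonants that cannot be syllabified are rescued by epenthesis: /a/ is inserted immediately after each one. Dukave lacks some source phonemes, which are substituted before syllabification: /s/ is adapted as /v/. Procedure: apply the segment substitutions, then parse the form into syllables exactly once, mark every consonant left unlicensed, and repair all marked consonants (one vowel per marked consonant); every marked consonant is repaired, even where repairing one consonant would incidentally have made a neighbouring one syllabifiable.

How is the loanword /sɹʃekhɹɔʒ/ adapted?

Substitution: /s/ → /v/, giving /vɹʃekhɹɔʒ/.
Syllabifying with onset maximization leaves /v/, /ɹ/, /h/ stranded (at most one coda consonant is licensed; onsets are limited to one consonant).
Inserting the epenthetic vowel yields /v/ → /va/, /ɹ/ → /ɹa/, /h/ → /ha/.

vaɹaʃekhaɹɔʒ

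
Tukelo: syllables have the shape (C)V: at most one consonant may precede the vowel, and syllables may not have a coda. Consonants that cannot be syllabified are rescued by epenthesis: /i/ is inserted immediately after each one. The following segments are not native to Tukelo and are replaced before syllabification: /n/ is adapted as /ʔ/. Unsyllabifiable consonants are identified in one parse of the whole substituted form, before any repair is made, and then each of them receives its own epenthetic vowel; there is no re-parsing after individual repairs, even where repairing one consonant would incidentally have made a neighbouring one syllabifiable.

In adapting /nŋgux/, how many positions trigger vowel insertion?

3

After substitution the input is /ʔŋgux/.
The unsyllabifiable consonants are /ʔ/, /ŋ/, /x/; each receives one epenthetic vowel.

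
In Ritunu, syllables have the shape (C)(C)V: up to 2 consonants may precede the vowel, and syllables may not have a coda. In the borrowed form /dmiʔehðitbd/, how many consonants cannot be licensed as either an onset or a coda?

The consonants /t/, /b/, /d/ cannot be parsed into a legal (C)(C)V syllable (no codas are permitted; onsets may contain at most 2 consonants).

3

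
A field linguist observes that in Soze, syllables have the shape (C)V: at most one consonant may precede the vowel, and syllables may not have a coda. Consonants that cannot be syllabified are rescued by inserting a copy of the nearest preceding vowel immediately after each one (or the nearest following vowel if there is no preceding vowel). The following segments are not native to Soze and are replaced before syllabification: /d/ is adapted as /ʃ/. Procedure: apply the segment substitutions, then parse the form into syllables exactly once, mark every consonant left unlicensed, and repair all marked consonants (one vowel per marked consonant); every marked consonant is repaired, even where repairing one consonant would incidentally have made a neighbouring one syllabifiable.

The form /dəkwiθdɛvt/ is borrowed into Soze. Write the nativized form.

Substitution: /d/ → /ʃ/, giving /ʃəkwiθʃɛvt/.
Under (C)V, the unsyllabifiable consonants are /k/, /θ/, /v/, /t/ (no codas are permitted; onsets are limited to one consonant).
Epenthesis after each stranded consonant: /k/ → /kə/, /θ/ → /θi/, /v/ → /vɛ/, /t/ → /tɛ/.

ʃəkəwiθiʃɛvɛtɛ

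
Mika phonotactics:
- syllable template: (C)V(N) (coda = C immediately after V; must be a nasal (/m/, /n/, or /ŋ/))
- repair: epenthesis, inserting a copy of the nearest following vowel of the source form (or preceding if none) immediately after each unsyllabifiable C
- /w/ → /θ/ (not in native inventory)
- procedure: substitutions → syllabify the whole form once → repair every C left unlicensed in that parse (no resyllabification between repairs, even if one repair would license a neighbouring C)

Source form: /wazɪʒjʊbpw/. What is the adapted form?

Substitution: /w/ → /θ/, giving /θazɪʒjʊbpθ/.
The consonants /ʒ/, /b/, /p/, /θ/ cannot be parsed into a legal (C)V(N) syllable (only a nasal (/m/, /n/, or /ŋ/) is licensed in coda position; onsets are limited to one consonant).
Inserting the epenthetic vowel yields /ʒ/ → /ʒʊ/, /b/ → /bʊ/, /p/ → /pʊ/, /θ/ → /θʊ/.

θazɪʒʊjʊbʊpʊθʊ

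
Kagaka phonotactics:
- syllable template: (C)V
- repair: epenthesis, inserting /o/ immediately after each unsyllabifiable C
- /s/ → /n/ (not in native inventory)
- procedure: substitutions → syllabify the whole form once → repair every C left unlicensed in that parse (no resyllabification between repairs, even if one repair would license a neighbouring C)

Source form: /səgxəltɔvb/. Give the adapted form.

nəgoxəlotɔvobo

Substitution: /s/ → /n/, giving /nəgxəltɔvb/.
Under (C)V, the unsyllabifiable consonants are /g/, /l/, /v/, /b/ (no codas are permitted; onsets are limited to one consonant).
Each unlicensed consonant becomes the onset of a new syllable: /g/ → /go/, /l/ → /lo/, /v/ → /vo/, /b/ → /bo/.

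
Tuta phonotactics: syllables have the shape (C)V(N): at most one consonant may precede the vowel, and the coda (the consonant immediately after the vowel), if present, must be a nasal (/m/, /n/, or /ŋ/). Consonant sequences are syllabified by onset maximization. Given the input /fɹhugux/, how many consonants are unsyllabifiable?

3

Syllabifying with onset maximization leaves /f/, /ɹ/, /x/ stranded (only a nasal (/m/, /n/, or /ŋ/) is licensed in coda position; onsets are limited to one consonant).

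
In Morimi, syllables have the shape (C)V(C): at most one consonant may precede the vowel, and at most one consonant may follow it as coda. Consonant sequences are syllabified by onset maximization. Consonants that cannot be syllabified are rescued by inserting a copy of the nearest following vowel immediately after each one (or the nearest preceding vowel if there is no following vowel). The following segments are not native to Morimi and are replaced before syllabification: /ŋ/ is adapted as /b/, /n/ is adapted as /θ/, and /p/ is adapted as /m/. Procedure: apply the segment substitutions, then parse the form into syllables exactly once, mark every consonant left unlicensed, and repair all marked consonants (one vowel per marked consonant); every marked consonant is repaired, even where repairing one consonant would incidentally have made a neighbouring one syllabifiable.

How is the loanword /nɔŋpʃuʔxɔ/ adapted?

Substitution: /n/ → /θ/, /ŋ/ → /b/, /p/ → /m/, giving /θɔbmʃuʔxɔ/.
The consonants /m/ cannot be parsed into a legal (C)V(C) syllable (at most one coda consonant is licensed; onsets are limited to one consonant).
Inserting the epenthetic vowel yields /m/ → /mu/.

θɔbmuʃuʔxɔ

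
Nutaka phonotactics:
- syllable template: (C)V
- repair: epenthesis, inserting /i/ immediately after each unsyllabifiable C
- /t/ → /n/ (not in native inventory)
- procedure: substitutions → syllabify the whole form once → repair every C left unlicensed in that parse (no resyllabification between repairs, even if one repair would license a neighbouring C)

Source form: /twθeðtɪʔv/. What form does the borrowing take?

Substitution: /t/ → /n/, giving /nwθeðnɪʔv/.
The consonants /n/, /w/, /ð/, /ʔ/, /v/ cannot be parsed into a legal (C)V syllable (no codas are permitted; onsets are limited to one consonant).
Each unlicensed consonant becomes the onset of a new syllable: /n/ → /ni/, /w/ → /wi/, /ð/ → /ði/, /ʔ/ → /ʔi/, /v/ → /vi/.

niwiθeðinɪʔivi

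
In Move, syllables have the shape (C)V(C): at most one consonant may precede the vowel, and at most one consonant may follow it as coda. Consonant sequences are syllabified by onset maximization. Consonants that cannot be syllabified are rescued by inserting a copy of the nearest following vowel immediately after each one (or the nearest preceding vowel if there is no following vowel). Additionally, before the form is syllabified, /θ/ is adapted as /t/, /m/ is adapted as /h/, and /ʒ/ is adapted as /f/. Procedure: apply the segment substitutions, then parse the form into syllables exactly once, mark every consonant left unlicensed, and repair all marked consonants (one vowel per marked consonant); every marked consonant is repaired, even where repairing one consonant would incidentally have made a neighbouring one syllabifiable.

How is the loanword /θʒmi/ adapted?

tifihi

Substitution: /θ/ → /t/, /ʒ/ → /f/, /m/ → /h/, giving /tfhi/.
The consonants /t/, /f/ cannot be parsed into a legal (C)V(C) syllable (at most one coda consonant is licensed; onsets are limited to one consonant).
Epenthesis after each stranded consonant: /t/ → /ti/, /f/ → /fi/.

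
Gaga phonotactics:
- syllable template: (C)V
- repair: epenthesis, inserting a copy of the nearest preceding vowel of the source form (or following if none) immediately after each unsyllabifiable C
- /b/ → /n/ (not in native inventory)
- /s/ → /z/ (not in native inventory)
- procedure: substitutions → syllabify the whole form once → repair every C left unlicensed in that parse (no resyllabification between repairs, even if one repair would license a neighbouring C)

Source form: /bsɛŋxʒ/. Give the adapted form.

Substitution: /b/ → /n/, /s/ → /z/, giving /nzɛŋxʒ/.
The consonants /n/, /ŋ/, /x/, /ʒ/ cannot be parsed into a legal (C)V syllable (no codas are permitted; onsets are limited to one consonant).
Epenthesis after each stranded consonant: /n/ → /nɛ/, /ŋ/ → /ŋɛ/, /x/ → /xɛ/, /ʒ/ → /ʒɛ/.

nɛzɛŋɛxɛʒɛ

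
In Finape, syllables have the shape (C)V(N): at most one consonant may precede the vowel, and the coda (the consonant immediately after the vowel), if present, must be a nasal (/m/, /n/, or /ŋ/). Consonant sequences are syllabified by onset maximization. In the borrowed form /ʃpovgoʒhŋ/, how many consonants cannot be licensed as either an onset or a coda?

The consonants /ʃ/, /v/, /ʒ/, /h/, /ŋ/ cannot be parsed into a legal (C)V(N) syllable (only a nasal (/m/, /n/, or /ŋ/) is licensed in coda position; onsets are limited to one consonant).

5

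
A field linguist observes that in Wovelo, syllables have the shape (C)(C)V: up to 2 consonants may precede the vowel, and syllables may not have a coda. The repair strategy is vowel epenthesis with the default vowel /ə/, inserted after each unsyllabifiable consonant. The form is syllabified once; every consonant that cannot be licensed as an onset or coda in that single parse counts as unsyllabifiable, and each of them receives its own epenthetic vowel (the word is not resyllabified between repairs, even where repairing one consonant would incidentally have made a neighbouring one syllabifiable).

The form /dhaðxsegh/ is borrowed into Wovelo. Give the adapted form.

Syllabifying with onset maximization leaves /ð/, /g/, /h/ stranded (no codas are permitted; onsets may contain at most 2 consonants).
Epenthesis after each stranded consonant: /ð/ → /ðə/, /g/ → /gə/, /h/ → /hə/.

dhaðəxsegəhə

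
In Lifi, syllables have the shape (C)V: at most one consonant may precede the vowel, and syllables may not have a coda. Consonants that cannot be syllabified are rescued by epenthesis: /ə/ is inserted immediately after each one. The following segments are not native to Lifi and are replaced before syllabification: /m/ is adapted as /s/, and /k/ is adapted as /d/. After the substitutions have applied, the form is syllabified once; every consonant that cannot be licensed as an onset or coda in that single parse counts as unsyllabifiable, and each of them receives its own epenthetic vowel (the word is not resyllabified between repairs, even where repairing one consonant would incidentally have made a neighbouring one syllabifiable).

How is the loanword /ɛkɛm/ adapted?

ɛdɛsə

Substitution: /k/ → /d/, /m/ → /s/, giving /ɛdɛs/.
Under (C)V, the unsyllabifiable consonants are /s/ (no codas are permitted; onsets are limited to one consonant).
Each unlicensed consonant becomes the onset of a new syllable: /s/ → /sə/.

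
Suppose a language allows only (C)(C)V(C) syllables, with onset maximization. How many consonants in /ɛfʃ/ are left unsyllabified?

Syllabifying with onset maximization leaves /ʃ/ stranded (at most one coda consonant is licensed; onsets may contain at most 2 consonants).

1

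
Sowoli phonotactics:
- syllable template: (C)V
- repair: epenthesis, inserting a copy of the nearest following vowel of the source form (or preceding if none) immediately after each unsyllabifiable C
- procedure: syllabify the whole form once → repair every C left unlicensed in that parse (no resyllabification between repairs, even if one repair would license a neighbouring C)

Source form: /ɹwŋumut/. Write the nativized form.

ɹuwuŋumutu

The consonants /ɹ/, /w/, /t/ cannot be parsed into a legal (C)V syllable (no codas are permitted; onsets are limited to one consonant).
Each unlicensed consonant becomes the onset of a new syllable: /ɹ/ → /ɹu/, /w/ → /wu/, /t/ → /tu/.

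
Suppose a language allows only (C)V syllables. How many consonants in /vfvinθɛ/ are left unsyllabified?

Under (C)V, the unsyllabifiable consonants are /v/, /f/, /n/ (no codas are permitted; onsets are limited to one consonant).

3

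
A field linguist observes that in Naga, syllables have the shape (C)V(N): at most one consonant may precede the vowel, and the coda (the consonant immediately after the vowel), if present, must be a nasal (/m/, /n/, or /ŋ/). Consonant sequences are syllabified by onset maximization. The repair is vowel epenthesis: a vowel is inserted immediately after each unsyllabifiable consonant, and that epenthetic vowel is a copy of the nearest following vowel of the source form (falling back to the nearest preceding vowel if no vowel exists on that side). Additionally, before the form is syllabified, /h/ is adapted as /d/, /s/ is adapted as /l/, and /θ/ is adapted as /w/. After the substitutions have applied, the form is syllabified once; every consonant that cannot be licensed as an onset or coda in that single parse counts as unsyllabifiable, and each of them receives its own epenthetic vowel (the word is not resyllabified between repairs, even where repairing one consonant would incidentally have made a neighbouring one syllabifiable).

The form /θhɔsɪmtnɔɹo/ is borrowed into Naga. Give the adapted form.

wɔdɔlɪmtɔnɔɹo

Substitution: /θ/ → /w/, /h/ → /d/, /s/ → /l/, giving /wdɔlɪmtnɔɹo/.
The consonants /w/, /t/ cannot be parsed into a legal (C)V(N) syllable (only a nasal (/m/, /n/, or /ŋ/) is licensed in coda position; onsets are limited to one consonant).
Epenthesis after each stranded consonant: /w/ → /wɔ/, /t/ → /tɔ/.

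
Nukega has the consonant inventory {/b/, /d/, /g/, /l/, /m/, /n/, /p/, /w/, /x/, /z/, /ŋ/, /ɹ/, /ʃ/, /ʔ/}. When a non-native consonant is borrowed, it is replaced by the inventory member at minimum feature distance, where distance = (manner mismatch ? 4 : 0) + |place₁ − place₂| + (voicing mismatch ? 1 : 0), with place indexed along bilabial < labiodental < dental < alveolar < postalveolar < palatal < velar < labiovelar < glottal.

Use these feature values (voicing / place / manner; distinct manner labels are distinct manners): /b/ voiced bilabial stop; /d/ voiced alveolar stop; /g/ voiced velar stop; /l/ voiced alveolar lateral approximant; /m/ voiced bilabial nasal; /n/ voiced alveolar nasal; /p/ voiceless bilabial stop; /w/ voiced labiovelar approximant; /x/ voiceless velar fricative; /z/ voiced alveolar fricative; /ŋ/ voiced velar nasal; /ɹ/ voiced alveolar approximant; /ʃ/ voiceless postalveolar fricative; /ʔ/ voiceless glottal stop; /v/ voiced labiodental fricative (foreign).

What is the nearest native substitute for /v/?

/z/ is closest: same manner (fricative), place distance 2 (labiodental→alveolar), same voicing; total 2. Next closest is /ʃ/ at distance 4.

z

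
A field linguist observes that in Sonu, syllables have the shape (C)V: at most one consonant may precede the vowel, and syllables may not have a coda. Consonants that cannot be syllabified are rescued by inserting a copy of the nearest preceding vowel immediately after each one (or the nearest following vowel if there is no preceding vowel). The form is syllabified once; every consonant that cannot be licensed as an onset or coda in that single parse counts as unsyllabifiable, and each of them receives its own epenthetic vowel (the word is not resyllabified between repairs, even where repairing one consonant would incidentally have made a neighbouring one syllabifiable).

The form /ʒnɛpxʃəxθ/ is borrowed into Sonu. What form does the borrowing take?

ʒɛnɛpɛxɛʃəxəθə

Under (C)V, the unsyllabifiable consonants are /ʒ/, /p/, /x/, /x/, /θ/ (no codas are permitted; onsets are limited to one consonant).
Epenthesis after each stranded consonant: /ʒ/ → /ʒɛ/, /p/ → /pɛ/, /x/ → /xɛ/, /x/ → /xə/, /θ/ → /θə/.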